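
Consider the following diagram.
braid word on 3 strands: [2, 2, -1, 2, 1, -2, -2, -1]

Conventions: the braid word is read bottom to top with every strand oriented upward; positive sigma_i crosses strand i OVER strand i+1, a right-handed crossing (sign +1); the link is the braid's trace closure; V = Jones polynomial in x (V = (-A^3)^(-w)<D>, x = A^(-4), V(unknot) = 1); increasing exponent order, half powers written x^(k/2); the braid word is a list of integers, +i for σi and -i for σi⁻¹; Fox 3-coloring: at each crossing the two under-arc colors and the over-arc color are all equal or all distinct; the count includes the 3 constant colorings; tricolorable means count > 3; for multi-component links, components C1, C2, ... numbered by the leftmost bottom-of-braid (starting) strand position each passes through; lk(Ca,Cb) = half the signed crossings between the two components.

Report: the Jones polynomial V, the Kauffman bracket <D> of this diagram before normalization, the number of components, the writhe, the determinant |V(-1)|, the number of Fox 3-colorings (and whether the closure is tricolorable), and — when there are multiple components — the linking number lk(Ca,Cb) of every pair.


V = -x^-3 + x^-2 - x^-1 + 3 - x + x^2 - x^3
<D> = -A^-12 + A^-8 - A^-4 + 3 - A^4 + A^8 - A^12 (w = 0)
1 component over 8 crossings, w = 0
27 Fox colorings among 3^8, |V(-1)| = 9: tricolorable
why: det 9 = |V(-1)|; divisible by 3, so tricolorable


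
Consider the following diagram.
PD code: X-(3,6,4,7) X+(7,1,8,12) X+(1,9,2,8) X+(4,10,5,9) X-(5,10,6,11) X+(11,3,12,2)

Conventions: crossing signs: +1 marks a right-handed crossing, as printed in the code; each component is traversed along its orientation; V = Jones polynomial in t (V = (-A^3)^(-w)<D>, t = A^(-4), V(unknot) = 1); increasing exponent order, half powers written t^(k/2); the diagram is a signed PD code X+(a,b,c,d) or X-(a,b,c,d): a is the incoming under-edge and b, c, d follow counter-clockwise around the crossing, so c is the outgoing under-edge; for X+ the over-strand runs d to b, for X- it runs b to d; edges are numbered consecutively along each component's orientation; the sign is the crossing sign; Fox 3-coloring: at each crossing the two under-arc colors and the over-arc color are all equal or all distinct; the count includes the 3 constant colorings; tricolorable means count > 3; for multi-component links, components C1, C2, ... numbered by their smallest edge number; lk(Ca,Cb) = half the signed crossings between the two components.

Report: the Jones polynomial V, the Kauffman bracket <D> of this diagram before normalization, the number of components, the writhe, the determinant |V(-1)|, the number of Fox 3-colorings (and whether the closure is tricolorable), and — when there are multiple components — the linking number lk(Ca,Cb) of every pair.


V = t + t^3 - t^4
<D> = -A^-10 + A^-6 + A^2 (w = +2)
1 component over 6 crossings, w = +2
9 Fox colorings among 3^6, |V(-1)| = 3: tricolorable
why: w = +2 (over 6 crossings) is diagram-only; (-A^3)^(-2) removes it from V


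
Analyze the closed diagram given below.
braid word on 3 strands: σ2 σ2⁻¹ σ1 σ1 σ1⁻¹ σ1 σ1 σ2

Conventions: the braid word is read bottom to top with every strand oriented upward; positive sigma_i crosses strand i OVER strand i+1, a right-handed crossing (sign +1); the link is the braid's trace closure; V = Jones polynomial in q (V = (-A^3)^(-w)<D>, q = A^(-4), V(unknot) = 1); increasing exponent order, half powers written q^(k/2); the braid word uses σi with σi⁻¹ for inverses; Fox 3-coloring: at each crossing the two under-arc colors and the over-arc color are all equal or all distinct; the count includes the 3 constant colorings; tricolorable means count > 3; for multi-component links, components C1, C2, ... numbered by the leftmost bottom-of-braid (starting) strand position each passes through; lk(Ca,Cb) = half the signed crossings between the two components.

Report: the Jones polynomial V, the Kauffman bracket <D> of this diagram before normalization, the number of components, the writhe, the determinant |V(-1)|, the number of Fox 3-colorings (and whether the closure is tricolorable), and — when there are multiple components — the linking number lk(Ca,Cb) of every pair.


V = q + q^3 - q^4
<D> = -A^-4 + 1 + A^8 (w = +4)
1 component over 8 crossings, w = +4
9 Fox colorings among 3^8, |V(-1)| = 3: tricolorable
why: |V(-1)| = 3: so tricolorable, since 3 divides 3


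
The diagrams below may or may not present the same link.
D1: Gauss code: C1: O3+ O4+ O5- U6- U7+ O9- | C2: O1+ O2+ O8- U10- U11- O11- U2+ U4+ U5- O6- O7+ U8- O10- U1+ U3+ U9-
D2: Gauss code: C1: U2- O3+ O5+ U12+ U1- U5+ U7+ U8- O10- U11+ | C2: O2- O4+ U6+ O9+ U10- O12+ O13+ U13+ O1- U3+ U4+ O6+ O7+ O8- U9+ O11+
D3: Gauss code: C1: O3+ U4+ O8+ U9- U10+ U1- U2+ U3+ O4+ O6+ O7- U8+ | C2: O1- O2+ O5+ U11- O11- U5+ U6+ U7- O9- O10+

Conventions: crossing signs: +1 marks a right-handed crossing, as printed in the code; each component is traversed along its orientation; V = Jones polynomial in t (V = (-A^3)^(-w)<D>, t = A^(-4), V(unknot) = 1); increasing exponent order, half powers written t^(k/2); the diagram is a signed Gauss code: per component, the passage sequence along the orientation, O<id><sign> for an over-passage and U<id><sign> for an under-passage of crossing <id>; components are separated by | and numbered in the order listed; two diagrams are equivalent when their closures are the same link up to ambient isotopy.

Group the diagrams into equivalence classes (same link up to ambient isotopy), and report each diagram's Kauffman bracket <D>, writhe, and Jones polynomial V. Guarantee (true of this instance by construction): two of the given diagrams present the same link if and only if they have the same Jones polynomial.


grouping into links: {D1} | {D2, D3}
V(D1) = -t^(-1/2) - t^(1/2)  (w -1, c 11, <D> = A^-5 + A^-1)
V(D2) = -t^(1/2) - t^(3/2) - t^(5/2) + t^(9/2)  (w +5, c 13, <D> = -A^-3 + A^5 + A^9 + A^13)
V(D3) = -t^(1/2) - t^(3/2) - t^(5/2) + t^(9/2)  (w +3, c 11, <D> = -A^-9 + A^-1 + A^3 + A^7)
key observation: comparing 3 Jones polynomials yields 2 groups


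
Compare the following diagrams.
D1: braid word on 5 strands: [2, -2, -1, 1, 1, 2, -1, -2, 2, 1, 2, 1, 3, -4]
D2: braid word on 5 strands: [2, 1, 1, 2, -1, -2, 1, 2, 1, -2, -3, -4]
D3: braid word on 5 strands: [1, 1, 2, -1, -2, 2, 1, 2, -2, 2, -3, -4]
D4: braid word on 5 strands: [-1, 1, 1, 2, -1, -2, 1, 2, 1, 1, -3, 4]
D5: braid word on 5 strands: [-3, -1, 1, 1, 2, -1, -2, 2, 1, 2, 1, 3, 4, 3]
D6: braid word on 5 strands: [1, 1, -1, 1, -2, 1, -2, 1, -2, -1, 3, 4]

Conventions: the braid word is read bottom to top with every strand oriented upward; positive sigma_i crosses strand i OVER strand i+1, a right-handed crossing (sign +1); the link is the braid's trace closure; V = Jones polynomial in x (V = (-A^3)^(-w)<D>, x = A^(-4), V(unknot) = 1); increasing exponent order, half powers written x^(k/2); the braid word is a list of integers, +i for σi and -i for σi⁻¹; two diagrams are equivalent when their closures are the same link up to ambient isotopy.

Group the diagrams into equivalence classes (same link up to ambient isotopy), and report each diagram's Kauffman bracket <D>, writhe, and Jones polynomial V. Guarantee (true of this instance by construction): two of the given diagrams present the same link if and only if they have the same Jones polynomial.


equivalence classes: {D1, D2, D3, D4, D5} | {D6}
D1 (bracket A^-8 + 2 + A^8; 14 crossings at w = +4): V = x + 2x^3 + x^5
V(D2) = x + 2x^3 + x^5  (w +2, c 12, <D> = A^-14 + 2A^-6 + A^2)
V(D3) = x + 2x^3 + x^5  (w +2, c 12, <D> = A^-14 + 2A^-6 + A^2)
V(D4) = x + 2x^3 + x^5  [12 crossings, <D> = A^-8 + 2 + A^8, w = +4]
D5 (bracket A^-2 + 2A^6 + A^14; 14 crossings at w = +6): V = x + 2x^3 + x^5
V(D6) = -x^-3 + 3x^-2 - 2x^-1 + 4 - 2x + 3x^2 - x^3  (w +2, c 12, <D> = -A^-6 + 3A^-2 - 2A^2 + 4A^6 - 2A^10 + 3A^14 - A^18)
observation: V(x) takes 2 values over 6 diagrams, fixing the grouping


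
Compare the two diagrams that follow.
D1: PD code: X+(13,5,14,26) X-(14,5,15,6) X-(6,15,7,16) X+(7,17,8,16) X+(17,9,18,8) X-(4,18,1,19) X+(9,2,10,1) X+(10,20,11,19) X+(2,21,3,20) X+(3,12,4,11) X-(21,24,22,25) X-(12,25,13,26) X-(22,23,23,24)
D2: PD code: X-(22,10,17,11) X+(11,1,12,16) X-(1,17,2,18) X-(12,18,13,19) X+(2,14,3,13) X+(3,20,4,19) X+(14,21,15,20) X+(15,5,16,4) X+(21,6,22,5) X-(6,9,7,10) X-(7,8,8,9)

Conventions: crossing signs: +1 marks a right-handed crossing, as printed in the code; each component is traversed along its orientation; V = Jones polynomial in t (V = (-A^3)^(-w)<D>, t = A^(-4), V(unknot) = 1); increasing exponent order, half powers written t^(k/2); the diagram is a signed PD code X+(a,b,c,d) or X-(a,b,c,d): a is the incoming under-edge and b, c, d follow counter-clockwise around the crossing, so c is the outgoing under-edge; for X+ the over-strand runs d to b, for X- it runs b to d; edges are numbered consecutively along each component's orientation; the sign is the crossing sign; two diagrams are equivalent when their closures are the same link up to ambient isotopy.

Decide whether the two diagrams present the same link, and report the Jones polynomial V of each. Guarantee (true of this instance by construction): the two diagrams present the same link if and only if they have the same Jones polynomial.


equivalent: no
V(D1) = -t^(1/2) - t^(5/2)  (w +1, c 13, <D> = A^-7 + A)
V(D2) = -t^(1/2) - t^(3/2) - t^(5/2) + t^(9/2)  [11 crossings, <D> = -A^-15 + A^-7 + A^-3 + A, w = +1]
key observation: comparing 2 Jones polynomials yields 2 groups


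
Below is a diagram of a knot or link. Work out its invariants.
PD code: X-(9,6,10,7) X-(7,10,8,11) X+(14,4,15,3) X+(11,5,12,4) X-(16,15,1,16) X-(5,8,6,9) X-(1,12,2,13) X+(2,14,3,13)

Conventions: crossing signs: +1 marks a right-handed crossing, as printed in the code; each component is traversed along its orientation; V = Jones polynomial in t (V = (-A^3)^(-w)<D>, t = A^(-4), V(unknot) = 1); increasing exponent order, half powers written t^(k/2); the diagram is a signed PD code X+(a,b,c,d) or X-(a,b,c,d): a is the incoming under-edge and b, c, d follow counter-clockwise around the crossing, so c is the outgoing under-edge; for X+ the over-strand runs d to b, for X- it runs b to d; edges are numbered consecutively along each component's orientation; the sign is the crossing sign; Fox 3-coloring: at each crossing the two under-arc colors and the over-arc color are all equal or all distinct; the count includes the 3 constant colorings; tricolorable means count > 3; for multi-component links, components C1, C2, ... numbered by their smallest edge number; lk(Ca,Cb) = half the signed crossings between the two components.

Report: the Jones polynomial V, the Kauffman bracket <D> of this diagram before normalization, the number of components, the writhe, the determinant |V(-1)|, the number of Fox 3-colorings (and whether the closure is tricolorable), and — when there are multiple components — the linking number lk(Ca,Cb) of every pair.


V = -t^-4 + t^-3 + t^-1
<D> = A^-2 + A^6 - A^10 (w = -2)
1 component over 8 crossings, w = -2
9 Fox colorings among 3^8, |V(-1)| = 3: tricolorable
why: det 3 = |V(-1)|; divisible by 3, so tricolorable


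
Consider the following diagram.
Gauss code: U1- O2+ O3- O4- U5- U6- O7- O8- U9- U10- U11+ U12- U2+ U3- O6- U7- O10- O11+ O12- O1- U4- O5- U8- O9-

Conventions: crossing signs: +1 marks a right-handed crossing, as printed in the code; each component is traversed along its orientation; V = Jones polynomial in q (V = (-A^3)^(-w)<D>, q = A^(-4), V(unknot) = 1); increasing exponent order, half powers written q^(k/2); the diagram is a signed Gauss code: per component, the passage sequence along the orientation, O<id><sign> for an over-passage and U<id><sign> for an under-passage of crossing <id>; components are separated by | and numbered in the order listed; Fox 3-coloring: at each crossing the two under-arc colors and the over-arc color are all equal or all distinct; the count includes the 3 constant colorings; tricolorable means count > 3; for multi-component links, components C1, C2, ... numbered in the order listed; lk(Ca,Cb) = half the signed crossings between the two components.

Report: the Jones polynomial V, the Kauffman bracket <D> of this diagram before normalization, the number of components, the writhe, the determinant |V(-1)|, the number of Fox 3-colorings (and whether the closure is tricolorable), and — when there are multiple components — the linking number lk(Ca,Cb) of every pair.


V = -q^-8 + q^-5 + q^-3
<D> = A^-12 + A^-4 - A^8 (w = -8)
1 component over 12 crossings, w = -8
9 Fox colorings among 3^12, |V(-1)| = 3: tricolorable
why: |V(-1)| = 3: so tricolorable, since 3 divides 3


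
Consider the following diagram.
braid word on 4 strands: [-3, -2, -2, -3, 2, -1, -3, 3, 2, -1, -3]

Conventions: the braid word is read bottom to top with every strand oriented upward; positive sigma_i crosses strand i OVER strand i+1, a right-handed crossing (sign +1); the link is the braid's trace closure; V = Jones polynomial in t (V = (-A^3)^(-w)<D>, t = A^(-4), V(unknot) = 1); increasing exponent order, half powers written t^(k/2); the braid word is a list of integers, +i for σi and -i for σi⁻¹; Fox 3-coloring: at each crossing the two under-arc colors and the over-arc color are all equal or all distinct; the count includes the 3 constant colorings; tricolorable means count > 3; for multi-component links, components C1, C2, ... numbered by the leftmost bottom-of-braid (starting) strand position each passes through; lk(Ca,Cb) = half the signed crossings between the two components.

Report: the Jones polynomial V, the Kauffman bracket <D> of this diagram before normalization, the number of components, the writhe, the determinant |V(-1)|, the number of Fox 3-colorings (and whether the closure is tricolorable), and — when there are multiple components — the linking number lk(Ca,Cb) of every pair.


Jones polynomial: V(t) = -t^-8 + 2t^-7 - 3t^-6 + 4t^-5 - 4t^-4 + 4t^-3 - 3t^-2 + 2t^-1
<D> = -2A^-11 + 3A^-7 - 4A^-3 + 4A - 4A^5 + 3A^9 - 2A^13 + A^17; writhe -5
components 1, writhe -5 (11 crossings)
3-colorings: 3 of 3^11, det 23 — not tricolorable
note: |V(-1)| = 23: so not tricolorable, since 3 does not divide 23


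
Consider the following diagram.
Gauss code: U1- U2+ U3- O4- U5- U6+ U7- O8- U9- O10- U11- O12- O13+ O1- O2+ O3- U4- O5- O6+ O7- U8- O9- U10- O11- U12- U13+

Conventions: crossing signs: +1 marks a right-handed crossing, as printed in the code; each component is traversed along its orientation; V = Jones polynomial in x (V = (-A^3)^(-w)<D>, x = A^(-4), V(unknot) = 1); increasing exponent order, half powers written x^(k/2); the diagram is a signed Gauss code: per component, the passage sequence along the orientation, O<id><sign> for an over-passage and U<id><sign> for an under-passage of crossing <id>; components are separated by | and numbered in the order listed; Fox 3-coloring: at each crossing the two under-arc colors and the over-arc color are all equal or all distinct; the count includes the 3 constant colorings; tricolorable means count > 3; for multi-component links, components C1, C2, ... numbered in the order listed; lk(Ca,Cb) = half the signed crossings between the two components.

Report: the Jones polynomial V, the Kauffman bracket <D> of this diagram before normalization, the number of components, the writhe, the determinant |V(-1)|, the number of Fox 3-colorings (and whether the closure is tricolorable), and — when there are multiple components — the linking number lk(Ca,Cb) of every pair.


V = -x^-10 + x^-9 - x^-8 + x^-7 - x^-6 + x^-5 + x^-3
<D> = -A^-9 - A^-1 + A^3 - A^7 + A^11 - A^15 + A^19 (w = -7)
1 component over 13 crossings, w = -7
3 Fox colorings among 3^13, |V(-1)| = 7: not tricolorable
why: the span of V is 7, forcing >= 7 crossings in any diagram


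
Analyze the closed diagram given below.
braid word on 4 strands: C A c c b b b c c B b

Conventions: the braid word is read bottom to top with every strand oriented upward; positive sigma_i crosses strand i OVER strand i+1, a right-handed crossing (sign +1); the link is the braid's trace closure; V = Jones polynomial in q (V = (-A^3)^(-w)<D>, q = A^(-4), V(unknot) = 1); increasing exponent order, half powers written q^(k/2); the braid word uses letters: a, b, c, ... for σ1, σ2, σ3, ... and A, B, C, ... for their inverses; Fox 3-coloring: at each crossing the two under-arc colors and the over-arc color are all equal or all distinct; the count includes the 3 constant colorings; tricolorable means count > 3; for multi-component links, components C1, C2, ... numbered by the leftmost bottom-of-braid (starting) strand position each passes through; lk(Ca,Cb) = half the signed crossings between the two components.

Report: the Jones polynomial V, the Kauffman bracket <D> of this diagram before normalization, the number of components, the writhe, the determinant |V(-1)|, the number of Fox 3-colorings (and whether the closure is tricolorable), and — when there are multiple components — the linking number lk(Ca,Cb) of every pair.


V = q^2 + 2q^4 - 2q^5 + q^6 - 2q^7 + q^8
<D> = -A^-17 + 2A^-13 - A^-9 + 2A^-5 - 2A^-1 - A^7 (w = +5)
1 component over 11 crossings, w = +5
27 Fox colorings among 3^11, |V(-1)| = 9: tricolorable
why: inverse pairs cancel, leaving σ3⁻¹ σ1⁻¹ σ3 σ3 σ2 σ2 σ2 σ3 σ3


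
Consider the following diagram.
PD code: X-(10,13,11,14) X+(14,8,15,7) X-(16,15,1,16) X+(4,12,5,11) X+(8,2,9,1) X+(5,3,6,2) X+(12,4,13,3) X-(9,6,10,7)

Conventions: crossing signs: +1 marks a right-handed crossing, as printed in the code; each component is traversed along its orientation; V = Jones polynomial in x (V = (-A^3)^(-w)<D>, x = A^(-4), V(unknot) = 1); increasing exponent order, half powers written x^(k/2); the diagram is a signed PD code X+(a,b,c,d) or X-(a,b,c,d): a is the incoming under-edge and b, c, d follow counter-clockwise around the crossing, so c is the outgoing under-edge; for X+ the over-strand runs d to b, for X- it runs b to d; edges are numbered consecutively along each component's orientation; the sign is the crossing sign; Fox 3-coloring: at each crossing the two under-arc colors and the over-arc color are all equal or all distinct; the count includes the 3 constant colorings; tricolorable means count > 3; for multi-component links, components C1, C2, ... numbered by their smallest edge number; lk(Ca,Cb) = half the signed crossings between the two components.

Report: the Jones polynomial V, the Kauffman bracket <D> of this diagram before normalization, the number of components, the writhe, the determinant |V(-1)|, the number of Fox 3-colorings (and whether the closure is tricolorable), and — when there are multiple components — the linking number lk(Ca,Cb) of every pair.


V(x) = x + x^3 - x^4
bracket: -A^-10 + A^-6 + A^2, w = +2
1 component, writhe +2, over 8 crossings
det 3, colorings 9 of 3^8 — tricolorable
observation: |V(-1)| = 3: so tricolorable, since 3 divides 3


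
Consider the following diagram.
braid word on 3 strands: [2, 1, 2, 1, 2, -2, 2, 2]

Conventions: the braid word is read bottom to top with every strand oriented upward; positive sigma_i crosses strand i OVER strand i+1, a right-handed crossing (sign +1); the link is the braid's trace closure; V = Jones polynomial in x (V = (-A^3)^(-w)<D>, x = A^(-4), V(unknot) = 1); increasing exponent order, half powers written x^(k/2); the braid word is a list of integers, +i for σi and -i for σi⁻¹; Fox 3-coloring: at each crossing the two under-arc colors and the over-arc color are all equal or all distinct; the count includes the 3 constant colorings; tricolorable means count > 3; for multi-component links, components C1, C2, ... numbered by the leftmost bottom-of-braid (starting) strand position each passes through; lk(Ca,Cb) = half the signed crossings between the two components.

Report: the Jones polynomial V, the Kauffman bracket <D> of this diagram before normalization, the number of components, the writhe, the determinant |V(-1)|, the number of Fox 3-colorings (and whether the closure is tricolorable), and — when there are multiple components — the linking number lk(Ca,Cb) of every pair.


V(x) = x^2 + x^4 - x^5 + x^6 - x^7
bracket: -A^-10 + A^-6 - A^-2 + A^2 + A^10, w = +6
1 component, writhe +6, over 8 crossings
det 5, colorings 3 of 3^8 — not tricolorable
observation: det 5 = |V(-1)|; not divisible by 3, so not tricolorable


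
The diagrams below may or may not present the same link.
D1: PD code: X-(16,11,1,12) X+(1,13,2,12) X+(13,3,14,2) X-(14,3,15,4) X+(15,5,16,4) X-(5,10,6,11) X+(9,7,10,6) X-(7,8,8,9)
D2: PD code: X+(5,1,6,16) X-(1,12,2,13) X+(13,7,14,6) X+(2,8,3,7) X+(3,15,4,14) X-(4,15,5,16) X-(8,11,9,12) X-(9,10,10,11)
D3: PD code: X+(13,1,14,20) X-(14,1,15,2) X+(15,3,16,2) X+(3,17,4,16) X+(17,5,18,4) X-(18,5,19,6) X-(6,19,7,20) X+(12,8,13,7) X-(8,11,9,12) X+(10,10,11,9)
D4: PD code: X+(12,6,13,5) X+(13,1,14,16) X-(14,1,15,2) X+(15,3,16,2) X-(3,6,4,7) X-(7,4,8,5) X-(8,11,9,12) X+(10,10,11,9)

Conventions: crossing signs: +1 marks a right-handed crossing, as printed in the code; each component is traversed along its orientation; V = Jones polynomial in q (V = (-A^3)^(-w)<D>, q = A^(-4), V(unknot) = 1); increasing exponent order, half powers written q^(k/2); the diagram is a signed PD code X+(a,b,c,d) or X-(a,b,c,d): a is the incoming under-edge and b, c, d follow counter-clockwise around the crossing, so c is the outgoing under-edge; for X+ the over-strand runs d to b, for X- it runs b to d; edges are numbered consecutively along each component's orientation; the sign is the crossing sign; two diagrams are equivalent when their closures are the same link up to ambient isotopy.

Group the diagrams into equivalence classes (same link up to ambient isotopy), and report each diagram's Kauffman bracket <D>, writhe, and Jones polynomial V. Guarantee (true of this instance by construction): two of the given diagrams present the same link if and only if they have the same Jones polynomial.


equivalence classes: {D1, D2, D3, D4}
D1 (bracket 1; 8 crossings at w = 0): V = 1
D2 (bracket 1; 8 crossings at w = 0): V = 1
V(D3) = 1  (w +2, c 10, <D> = A^6)
D4 (bracket 1; 8 crossings at w = 0): V = 1
observation: one V(q) for all 4 diagrams — one class (guaranteed)


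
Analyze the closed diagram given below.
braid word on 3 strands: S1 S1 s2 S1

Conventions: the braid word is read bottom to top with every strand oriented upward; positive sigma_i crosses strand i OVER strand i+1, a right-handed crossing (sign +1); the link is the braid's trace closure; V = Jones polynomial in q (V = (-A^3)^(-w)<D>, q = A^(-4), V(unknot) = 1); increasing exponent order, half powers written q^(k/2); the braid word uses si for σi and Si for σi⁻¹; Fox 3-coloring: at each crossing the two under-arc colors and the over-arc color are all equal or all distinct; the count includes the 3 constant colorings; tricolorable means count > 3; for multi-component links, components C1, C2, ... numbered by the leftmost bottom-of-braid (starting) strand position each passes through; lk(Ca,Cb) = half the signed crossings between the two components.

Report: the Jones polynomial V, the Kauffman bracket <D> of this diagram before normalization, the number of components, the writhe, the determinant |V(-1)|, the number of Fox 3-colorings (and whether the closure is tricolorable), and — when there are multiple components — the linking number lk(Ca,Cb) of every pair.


Jones polynomial: V(q) = -q^-4 + q^-3 + q^-1
<D> = A^-2 + A^6 - A^10; writhe -2
components 1, writhe -2 (4 crossings)
3-colorings: 9 of 3^4, det 3 — tricolorable
note: det 3 = |V(-1)|; divisible by 3, so tricolorable


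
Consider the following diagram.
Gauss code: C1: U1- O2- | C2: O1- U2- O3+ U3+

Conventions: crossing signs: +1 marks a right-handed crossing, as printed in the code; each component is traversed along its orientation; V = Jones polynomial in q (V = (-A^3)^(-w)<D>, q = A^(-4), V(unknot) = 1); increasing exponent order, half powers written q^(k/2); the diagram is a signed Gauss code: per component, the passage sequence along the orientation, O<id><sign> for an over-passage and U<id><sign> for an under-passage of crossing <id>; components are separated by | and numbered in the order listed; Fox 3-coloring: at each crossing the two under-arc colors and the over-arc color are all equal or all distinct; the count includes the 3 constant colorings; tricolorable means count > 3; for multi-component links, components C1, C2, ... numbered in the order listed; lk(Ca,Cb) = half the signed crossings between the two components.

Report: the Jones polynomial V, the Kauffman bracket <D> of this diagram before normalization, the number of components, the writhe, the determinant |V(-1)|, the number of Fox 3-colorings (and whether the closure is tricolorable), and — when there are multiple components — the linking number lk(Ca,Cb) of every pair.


V = -q^(-5/2) - q^(-1/2)
<D> = A^-1 + A^7 (w = -1)
2 components over 3 crossings, w = -1
lk(C1,C2): -1
3 Fox colorings among 3^3, |V(-1)| = 2: not tricolorable
why: summing lk over 1 pair gives -1


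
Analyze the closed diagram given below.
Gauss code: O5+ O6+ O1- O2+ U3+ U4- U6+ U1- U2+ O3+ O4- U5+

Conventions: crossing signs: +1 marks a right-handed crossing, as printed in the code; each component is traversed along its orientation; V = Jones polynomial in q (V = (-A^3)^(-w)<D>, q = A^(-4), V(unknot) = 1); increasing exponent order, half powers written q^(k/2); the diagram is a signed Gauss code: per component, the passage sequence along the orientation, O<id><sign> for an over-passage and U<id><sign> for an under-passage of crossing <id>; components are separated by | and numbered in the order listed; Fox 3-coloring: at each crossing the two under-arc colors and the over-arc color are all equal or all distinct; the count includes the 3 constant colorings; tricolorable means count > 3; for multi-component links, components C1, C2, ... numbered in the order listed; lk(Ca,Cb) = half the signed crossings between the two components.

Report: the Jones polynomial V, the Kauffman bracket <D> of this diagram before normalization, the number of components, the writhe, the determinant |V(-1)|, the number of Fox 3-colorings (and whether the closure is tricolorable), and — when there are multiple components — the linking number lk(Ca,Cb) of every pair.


V(q) = 1
bracket: A^6, w = +2
1 component, writhe +2, over 6 crossings
det 1, colorings 3 of 3^6 — not tricolorable
observation: w = +2 shifts under R1 moves; the (-A^3)^(-2) factor cancels that in V


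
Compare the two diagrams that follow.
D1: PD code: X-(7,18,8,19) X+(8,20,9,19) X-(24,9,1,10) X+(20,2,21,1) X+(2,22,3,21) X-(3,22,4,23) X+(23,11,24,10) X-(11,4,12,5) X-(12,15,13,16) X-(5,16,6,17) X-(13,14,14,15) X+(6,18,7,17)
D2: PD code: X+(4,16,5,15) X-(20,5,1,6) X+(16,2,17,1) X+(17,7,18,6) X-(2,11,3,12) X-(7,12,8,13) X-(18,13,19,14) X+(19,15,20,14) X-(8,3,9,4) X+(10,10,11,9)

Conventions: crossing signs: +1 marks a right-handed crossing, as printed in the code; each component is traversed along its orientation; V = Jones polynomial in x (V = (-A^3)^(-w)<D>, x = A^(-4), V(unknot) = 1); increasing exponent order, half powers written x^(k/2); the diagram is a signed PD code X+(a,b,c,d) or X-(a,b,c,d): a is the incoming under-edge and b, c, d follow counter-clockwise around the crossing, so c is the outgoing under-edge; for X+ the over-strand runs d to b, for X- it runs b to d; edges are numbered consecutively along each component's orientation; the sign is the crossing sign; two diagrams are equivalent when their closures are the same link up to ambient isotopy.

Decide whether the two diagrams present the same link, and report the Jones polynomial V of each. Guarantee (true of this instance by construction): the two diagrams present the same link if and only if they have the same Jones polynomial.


equivalent: yes
V(D1) = 1  (w -2, c 12, <D> = A^-6)
V(D2) = 1  (w 0, c 10, <D> = 1)
why: Reidemeister moves carry D1 (12 crossings) to D2 (10)


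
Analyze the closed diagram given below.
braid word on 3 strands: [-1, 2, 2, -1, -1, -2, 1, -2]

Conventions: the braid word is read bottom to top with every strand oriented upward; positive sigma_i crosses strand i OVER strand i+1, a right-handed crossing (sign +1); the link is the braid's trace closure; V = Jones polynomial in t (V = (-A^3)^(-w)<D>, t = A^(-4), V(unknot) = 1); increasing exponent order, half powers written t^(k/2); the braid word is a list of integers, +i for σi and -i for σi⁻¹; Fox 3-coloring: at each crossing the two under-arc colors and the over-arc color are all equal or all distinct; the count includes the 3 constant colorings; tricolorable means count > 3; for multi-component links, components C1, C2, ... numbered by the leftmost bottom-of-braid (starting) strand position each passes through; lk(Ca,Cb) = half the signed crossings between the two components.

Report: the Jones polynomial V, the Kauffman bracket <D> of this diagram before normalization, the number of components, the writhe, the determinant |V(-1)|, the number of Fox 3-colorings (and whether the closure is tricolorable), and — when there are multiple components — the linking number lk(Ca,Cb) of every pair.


V = -t^-5 + t^-4 - t^-3 + 2t^-2 - t^-1 + 2 - t
<D> = -A^-10 + 2A^-6 - A^-2 + 2A^2 - A^6 + A^10 - A^14 (w = -2)
1 component over 8 crossings, w = -2
9 Fox colorings among 3^8, |V(-1)| = 9: tricolorable
why: det 9 = |V(-1)|; divisible by 3, so tricolorable


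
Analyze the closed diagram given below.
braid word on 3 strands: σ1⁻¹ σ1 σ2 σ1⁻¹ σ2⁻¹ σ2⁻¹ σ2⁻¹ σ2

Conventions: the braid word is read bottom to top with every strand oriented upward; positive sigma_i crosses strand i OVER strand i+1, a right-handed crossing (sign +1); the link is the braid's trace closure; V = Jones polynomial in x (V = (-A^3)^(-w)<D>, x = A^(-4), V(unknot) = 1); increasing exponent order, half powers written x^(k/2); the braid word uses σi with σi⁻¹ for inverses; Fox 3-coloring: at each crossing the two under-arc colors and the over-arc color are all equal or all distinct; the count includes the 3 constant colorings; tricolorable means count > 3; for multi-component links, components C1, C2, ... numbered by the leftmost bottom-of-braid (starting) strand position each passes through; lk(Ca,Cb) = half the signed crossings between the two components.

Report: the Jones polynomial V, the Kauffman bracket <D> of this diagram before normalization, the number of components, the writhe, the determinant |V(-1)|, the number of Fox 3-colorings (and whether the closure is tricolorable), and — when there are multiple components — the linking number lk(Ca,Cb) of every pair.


Jones polynomial: V(x) = 1
<D> = A^-6; writhe -2
components 1, writhe -2 (8 crossings)
3-colorings: 3 of 3^8, det 1 — not tricolorable
note: w = -2 shifts under R1 moves; the (-A^3)^(2) factor cancels that in V


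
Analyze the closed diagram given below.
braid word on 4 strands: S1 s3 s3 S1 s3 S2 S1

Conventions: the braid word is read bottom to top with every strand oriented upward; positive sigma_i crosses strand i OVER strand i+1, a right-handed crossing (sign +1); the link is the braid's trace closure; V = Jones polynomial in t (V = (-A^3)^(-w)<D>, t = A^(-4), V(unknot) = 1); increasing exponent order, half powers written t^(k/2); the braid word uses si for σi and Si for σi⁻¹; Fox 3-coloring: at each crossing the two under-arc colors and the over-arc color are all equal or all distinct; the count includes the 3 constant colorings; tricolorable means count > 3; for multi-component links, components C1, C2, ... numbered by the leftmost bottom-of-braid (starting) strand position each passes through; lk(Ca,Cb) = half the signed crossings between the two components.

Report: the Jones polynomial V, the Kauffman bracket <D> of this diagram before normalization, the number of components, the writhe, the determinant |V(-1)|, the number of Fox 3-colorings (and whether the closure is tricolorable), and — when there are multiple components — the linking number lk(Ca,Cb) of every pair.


V = -t^-3 + t^-2 - t^-1 + 3 - t + t^2 - t^3
<D> = A^-15 - A^-11 + A^-7 - 3A^-3 + A - A^5 + A^9 (w = -1)
1 component over 7 crossings, w = -1
27 Fox colorings among 3^7, |V(-1)| = 9: tricolorable
why: det 9 = |V(-1)|; divisible by 3, so tricolorable


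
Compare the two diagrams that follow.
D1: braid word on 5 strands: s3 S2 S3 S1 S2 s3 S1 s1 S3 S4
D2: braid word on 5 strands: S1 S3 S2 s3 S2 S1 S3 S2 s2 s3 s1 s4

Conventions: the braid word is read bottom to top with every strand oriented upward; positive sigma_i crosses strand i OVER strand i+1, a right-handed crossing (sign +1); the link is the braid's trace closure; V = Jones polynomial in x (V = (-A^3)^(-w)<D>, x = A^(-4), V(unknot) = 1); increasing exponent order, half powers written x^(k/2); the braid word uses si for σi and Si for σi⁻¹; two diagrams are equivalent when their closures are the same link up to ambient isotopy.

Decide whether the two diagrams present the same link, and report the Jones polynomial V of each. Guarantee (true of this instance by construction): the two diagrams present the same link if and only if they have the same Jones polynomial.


same link: yes
V(D1) = 1  [10 crossings, <D> = A^-12, w = -4]
V(D2) = 1  [12 crossings, <D> = A^-6, w = -2]
insight: Markov moves rewrite D1 (10 crossings) into D2 (12)


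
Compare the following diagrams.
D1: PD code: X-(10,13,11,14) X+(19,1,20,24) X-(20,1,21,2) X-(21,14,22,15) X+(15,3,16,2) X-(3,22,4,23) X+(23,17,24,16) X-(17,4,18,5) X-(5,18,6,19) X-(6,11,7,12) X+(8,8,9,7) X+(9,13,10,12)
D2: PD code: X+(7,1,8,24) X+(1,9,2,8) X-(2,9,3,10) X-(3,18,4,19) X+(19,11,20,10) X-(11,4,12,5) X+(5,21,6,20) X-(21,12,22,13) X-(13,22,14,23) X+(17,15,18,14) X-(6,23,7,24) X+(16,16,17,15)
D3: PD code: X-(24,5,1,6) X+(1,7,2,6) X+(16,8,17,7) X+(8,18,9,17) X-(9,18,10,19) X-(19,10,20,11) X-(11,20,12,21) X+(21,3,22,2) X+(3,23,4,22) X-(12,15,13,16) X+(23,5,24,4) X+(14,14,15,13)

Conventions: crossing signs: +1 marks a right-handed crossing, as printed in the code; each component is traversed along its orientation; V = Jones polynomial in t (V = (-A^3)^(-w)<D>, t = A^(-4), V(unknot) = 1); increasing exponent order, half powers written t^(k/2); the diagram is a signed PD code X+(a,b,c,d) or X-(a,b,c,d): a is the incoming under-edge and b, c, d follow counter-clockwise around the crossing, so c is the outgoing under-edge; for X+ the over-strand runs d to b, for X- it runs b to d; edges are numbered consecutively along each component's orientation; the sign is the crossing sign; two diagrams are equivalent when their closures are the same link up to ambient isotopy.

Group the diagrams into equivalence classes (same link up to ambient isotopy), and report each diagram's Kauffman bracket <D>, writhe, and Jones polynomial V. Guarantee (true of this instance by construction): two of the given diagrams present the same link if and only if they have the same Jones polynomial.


classes: {D1, D2} | {D3}
V(D1) = t^-5 - 2t^-4 + 2t^-3 - 2t^-2 + 2t^-1 - 1 + t  [12 crossings, <D> = A^-10 - A^-6 + 2A^-2 - 2A^2 + 2A^6 - 2A^10 + A^14, w = -2]
V(D2) = t^-5 - 2t^-4 + 2t^-3 - 2t^-2 + 2t^-1 - 1 + t  [12 crossings, <D> = A^-4 - 1 + 2A^4 - 2A^8 + 2A^12 - 2A^16 + A^20, w = 0]
V(D3) = t + t^3 - t^4  [12 crossings, <D> = -A^-10 + A^-6 + A^2, w = +2]
note: V(t) takes 2 values over 3 diagrams, fixing the grouping


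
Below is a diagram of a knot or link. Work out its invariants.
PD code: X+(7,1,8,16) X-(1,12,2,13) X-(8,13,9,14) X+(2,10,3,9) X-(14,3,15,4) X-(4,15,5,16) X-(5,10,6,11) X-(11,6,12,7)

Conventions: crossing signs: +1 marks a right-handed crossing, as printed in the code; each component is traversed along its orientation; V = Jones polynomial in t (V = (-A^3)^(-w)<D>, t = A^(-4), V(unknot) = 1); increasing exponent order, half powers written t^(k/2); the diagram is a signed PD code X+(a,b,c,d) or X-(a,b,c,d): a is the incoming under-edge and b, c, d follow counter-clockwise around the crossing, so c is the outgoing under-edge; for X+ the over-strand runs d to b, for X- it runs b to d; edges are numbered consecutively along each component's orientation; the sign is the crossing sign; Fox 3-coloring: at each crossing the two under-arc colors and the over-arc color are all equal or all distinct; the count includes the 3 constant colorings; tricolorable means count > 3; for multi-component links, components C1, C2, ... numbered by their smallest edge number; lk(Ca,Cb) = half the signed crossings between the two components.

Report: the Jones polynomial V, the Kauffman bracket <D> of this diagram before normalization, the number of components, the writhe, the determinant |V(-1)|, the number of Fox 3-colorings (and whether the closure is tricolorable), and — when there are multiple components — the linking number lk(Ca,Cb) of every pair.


V(t) = t^-7 - 2t^-6 + 2t^-5 - 3t^-4 + 3t^-3 - 2t^-2 + 2t^-1
bracket: 2A^-8 - 2A^-4 + 3 - 3A^4 + 2A^8 - 2A^12 + A^16, w = -4
1 component, writhe -4, over 8 crossings
det 15, colorings 9 of 3^8 — tricolorable
observation: det 15 = |V(-1)|; divisible by 3, so tricolorable


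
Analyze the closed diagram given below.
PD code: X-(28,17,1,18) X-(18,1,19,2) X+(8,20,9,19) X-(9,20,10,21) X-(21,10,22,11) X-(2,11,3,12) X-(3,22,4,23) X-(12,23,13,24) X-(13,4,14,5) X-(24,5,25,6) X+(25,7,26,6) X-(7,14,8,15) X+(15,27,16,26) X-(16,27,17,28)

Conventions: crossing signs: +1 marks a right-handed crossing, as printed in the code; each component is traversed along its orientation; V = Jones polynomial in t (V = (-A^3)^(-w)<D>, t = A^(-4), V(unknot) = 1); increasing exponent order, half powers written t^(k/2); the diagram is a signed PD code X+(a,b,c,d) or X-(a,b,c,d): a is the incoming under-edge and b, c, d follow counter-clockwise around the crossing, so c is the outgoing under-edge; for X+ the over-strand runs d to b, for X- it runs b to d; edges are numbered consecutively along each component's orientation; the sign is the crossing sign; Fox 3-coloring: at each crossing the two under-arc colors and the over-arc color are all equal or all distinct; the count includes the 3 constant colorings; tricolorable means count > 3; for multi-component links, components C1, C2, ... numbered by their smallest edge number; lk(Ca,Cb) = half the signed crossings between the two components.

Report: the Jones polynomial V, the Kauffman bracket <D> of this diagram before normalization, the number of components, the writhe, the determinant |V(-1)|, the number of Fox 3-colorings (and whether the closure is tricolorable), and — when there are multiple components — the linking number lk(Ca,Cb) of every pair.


V(t) = -t^-8 + t^-5 + t^-3
bracket: A^-12 + A^-4 - A^8, w = -8
1 component, writhe -8, over 14 crossings
det 3, colorings 9 of 3^14 — tricolorable
observation: |V(-1)| = 3: so tricolorable, since 3 divides 3


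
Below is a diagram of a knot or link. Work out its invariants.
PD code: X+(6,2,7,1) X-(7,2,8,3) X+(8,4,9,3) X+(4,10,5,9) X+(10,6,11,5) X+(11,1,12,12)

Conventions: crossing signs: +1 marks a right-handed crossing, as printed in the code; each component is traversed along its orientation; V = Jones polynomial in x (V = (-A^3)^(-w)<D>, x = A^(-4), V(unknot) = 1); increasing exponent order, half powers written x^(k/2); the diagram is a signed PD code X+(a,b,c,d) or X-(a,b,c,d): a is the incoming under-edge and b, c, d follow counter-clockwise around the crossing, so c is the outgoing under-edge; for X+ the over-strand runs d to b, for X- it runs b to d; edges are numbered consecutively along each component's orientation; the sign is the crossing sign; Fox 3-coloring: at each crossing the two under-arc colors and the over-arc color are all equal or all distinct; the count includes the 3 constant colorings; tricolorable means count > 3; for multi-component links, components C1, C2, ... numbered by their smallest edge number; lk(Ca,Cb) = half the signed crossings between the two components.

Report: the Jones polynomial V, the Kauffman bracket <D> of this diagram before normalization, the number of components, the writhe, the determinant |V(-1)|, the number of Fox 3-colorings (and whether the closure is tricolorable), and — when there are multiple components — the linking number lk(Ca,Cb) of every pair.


Jones polynomial: V(x) = x + x^3 - x^4
<D> = -A^-4 + 1 + A^8; writhe +4
components 1, writhe +4 (6 crossings)
3-colorings: 9 of 3^6, det 3 — tricolorable
note: w = +4 shifts under R1 moves; the (-A^3)^(-4) factor cancels that in V
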